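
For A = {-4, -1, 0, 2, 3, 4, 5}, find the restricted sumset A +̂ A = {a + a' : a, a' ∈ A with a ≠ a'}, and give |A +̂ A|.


Restricted sumset: A +̂ A = {a + a' : a ∈ A, a' ∈ A, a ≠ a'}.
Equivalently, take A + A and drop any sum 2a that is achievable ONLY as a + a for a ∈ A (i.e. sums representable only with equal summands).
Enumerate pairs (a, a') with a < a' (symmetric, so each unordered pair gives one sum; this covers all a ≠ a'):
  -4 + -1 = -5
  -4 + 0 = -4
  -4 + 2 = -2
  -4 + 3 = -1
  -4 + 4 = 0
  -4 + 5 = 1
  -1 + 0 = -1
  -1 + 2 = 1
  -1 + 3 = 2
  -1 + 4 = 3
  -1 + 5 = 4
  0 + 2 = 2
  0 + 3 = 3
  0 + 4 = 4
  0 + 5 = 5
  2 + 3 = 5
  2 + 4 = 6
  2 + 5 = 7
  3 + 4 = 7
  3 + 5 = 8
  4 + 5 = 9
Collected distinct sums: {-5, -4, -2, -1, 0, 1, 2, 3, 4, 5, 6, 7, 8, 9}
|A +̂ A| = 14
(Reference bound: |A +̂ A| ≥ 2|A| - 3 for |A| ≥ 2, with |A| = 7 giving ≥ 11.)

|A +̂ A| = 14


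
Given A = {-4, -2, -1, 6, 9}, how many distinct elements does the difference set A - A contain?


A - A = {a - a' : a, a' ∈ A}; |A| = 5.
Bounds: 2|A|-1 ≤ |A - A| ≤ |A|² - |A| + 1, i.e. 9 ≤ |A - A| ≤ 21.
Note: 0 ∈ A - A always (from a - a). The set is symmetric: if d ∈ A - A then -d ∈ A - A.
Enumerate nonzero differences d = a - a' with a > a' (then include -d):
Positive differences: {1, 2, 3, 7, 8, 10, 11, 13}
Full difference set: {0} ∪ (positive diffs) ∪ (negative diffs).
|A - A| = 1 + 2·8 = 17 (matches direct enumeration: 17).

|A - A| = 17


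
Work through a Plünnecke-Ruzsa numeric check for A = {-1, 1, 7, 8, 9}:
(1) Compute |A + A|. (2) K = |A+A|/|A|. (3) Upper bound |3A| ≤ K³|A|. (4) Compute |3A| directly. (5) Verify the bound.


|A| = 5.
Step 1: Compute A + A by enumerating all 25 pairs.
A + A = {-2, 0, 2, 6, 7, 8, 9, 10, 14, 15, 16, 17, 18}, so |A + A| = 13.
Step 2: Doubling constant K = |A + A|/|A| = 13/5 = 13/5 ≈ 2.6000.
Step 3: Plünnecke-Ruzsa gives |3A| ≤ K³·|A| = (2.6000)³ · 5 ≈ 87.8800.
Step 4: Compute 3A = A + A + A directly by enumerating all triples (a,b,c) ∈ A³; |3A| = 25.
Step 5: Check 25 ≤ 87.8800? Yes ✓.

K = 13/5, Plünnecke-Ruzsa bound K³|A| ≈ 87.8800, |3A| = 25, inequality holds.


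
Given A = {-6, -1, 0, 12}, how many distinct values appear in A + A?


A + A = {a + a' : a, a' ∈ A}; |A| = 4.
General bounds: 2|A| - 1 ≤ |A + A| ≤ |A|(|A|+1)/2, i.e. 7 ≤ |A + A| ≤ 10.
Lower bound 2|A|-1 is attained iff A is an arithmetic progression.
Enumerate sums a + a' for a ≤ a' (symmetric, so this suffices):
a = -6: -6+-6=-12, -6+-1=-7, -6+0=-6, -6+12=6
a = -1: -1+-1=-2, -1+0=-1, -1+12=11
a = 0: 0+0=0, 0+12=12
a = 12: 12+12=24
Distinct sums: {-12, -7, -6, -2, -1, 0, 6, 11, 12, 24}
|A + A| = 10

|A + A| = 10


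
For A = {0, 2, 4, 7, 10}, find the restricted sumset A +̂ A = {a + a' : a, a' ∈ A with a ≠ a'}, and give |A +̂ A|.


Restricted sumset: A +̂ A = {a + a' : a ∈ A, a' ∈ A, a ≠ a'}.
Equivalently, take A + A and drop any sum 2a that is achievable ONLY as a + a for a ∈ A (i.e. sums representable only with equal summands).
Enumerate pairs (a, a') with a < a' (symmetric, so each unordered pair gives one sum; this covers all a ≠ a'):
  0 + 2 = 2
  0 + 4 = 4
  0 + 7 = 7
  0 + 10 = 10
  2 + 4 = 6
  2 + 7 = 9
  2 + 10 = 12
  4 + 7 = 11
  4 + 10 = 14
  7 + 10 = 17
Collected distinct sums: {2, 4, 6, 7, 9, 10, 11, 12, 14, 17}
|A +̂ A| = 10
(Reference bound: |A +̂ A| ≥ 2|A| - 3 for |A| ≥ 2, with |A| = 5 giving ≥ 7.)

|A +̂ A| = 10


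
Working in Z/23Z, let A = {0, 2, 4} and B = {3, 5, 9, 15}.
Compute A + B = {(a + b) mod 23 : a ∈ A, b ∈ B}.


Work in Z/23Z: reduce every sum a + b modulo 23.
Enumerate all 12 pairs:
a = 0: 0+3=3, 0+5=5, 0+9=9, 0+15=15
a = 2: 2+3=5, 2+5=7, 2+9=11, 2+15=17
a = 4: 4+3=7, 4+5=9, 4+9=13, 4+15=19
Distinct residues collected: {3, 5, 7, 9, 11, 13, 15, 17, 19}
|A + B| = 9 (out of 23 total residues).

A + B = {3, 5, 7, 9, 11, 13, 15, 17, 19}


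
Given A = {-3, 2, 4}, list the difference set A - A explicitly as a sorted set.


A - A = {a - a' : a, a' ∈ A}.
Compute a - a' for each ordered pair (a, a'):
a = -3: -3--3=0, -3-2=-5, -3-4=-7
a = 2: 2--3=5, 2-2=0, 2-4=-2
a = 4: 4--3=7, 4-2=2, 4-4=0
Collecting distinct values (and noting 0 appears from a-a):
A - A = {-7, -5, -2, 0, 2, 5, 7}
|A - A| = 7

A - A = {-7, -5, -2, 0, 2, 5, 7}


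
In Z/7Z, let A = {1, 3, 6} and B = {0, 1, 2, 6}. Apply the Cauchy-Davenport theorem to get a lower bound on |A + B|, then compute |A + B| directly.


Cauchy-Davenport: |A + B| ≥ min(p, |A| + |B| - 1) for A, B nonempty in Z/pZ.
|A| = 3, |B| = 4, p = 7.
CD lower bound = min(7, 3 + 4 - 1) = min(7, 6) = 6.
Compute A + B mod 7 directly:
a = 1: 1+0=1, 1+1=2, 1+2=3, 1+6=0
a = 3: 3+0=3, 3+1=4, 3+2=5, 3+6=2
a = 6: 6+0=6, 6+1=0, 6+2=1, 6+6=5
A + B = {0, 1, 2, 3, 4, 5, 6}, so |A + B| = 7.
Verify: 7 ≥ 6? Yes ✓.

CD lower bound = 6, actual |A + B| = 7.


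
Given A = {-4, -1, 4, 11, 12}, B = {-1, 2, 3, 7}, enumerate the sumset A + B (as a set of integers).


A + B = {a + b : a ∈ A, b ∈ B}.
Enumerate all |A|·|B| = 5·4 = 20 pairs (a, b) and collect distinct sums.
a = -4: -4+-1=-5, -4+2=-2, -4+3=-1, -4+7=3
a = -1: -1+-1=-2, -1+2=1, -1+3=2, -1+7=6
a = 4: 4+-1=3, 4+2=6, 4+3=7, 4+7=11
a = 11: 11+-1=10, 11+2=13, 11+3=14, 11+7=18
a = 12: 12+-1=11, 12+2=14, 12+3=15, 12+7=19
Collecting distinct sums: A + B = {-5, -2, -1, 1, 2, 3, 6, 7, 10, 11, 13, 14, 15, 18, 19}
|A + B| = 15

A + B = {-5, -2, -1, 1, 2, 3, 6, 7, 10, 11, 13, 14, 15, 18, 19}


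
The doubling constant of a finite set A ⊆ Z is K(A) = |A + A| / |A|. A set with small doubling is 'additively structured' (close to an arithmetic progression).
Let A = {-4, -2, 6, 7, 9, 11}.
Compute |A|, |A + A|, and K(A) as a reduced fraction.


|A| = 6.
Compute A + A by enumerating all 36 pairs.
A + A = {-8, -6, -4, 2, 3, 4, 5, 7, 9, 12, 13, 14, 15, 16, 17, 18, 20, 22}, so |A + A| = 18.
K = |A + A| / |A| = 18/6 = 3/1 ≈ 3.0000.
Reference: AP of size 6 gives K = 11/6 ≈ 1.8333; a fully generic set of size 6 gives K ≈ 3.5000.

|A| = 6, |A + A| = 18, K = 18/6 = 3/1.


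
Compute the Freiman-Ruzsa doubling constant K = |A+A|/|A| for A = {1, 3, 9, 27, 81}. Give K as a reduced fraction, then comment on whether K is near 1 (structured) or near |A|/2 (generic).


|A| = 5.
Compute A + A by enumerating all 25 pairs.
A + A = {2, 4, 6, 10, 12, 18, 28, 30, 36, 54, 82, 84, 90, 108, 162}, so |A + A| = 15.
K = |A + A| / |A| = 15/5 = 3/1 ≈ 3.0000.
Reference: AP of size 5 gives K = 9/5 ≈ 1.8000; a fully generic set of size 5 gives K ≈ 3.0000.

|A| = 5, |A + A| = 15, K = 15/5 = 3/1.


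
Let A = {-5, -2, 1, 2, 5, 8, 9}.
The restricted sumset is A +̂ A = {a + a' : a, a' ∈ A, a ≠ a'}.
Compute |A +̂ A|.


Restricted sumset: A +̂ A = {a + a' : a ∈ A, a' ∈ A, a ≠ a'}.
Equivalently, take A + A and drop any sum 2a that is achievable ONLY as a + a for a ∈ A (i.e. sums representable only with equal summands).
Enumerate pairs (a, a') with a < a' (symmetric, so each unordered pair gives one sum; this covers all a ≠ a'):
  -5 + -2 = -7
  -5 + 1 = -4
  -5 + 2 = -3
  -5 + 5 = 0
  -5 + 8 = 3
  -5 + 9 = 4
  -2 + 1 = -1
  -2 + 2 = 0
  -2 + 5 = 3
  -2 + 8 = 6
  -2 + 9 = 7
  1 + 2 = 3
  1 + 5 = 6
  1 + 8 = 9
  1 + 9 = 10
  2 + 5 = 7
  2 + 8 = 10
  2 + 9 = 11
  5 + 8 = 13
  5 + 9 = 14
  8 + 9 = 17
Collected distinct sums: {-7, -4, -3, -1, 0, 3, 4, 6, 7, 9, 10, 11, 13, 14, 17}
|A +̂ A| = 15
(Reference bound: |A +̂ A| ≥ 2|A| - 3 for |A| ≥ 2, with |A| = 7 giving ≥ 11.)

|A +̂ A| = 15


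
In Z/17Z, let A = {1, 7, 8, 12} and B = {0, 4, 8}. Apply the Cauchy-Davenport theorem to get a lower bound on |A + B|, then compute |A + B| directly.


Cauchy-Davenport: |A + B| ≥ min(p, |A| + |B| - 1) for A, B nonempty in Z/pZ.
|A| = 4, |B| = 3, p = 17.
CD lower bound = min(17, 4 + 3 - 1) = min(17, 6) = 6.
Compute A + B mod 17 directly:
a = 1: 1+0=1, 1+4=5, 1+8=9
a = 7: 7+0=7, 7+4=11, 7+8=15
a = 8: 8+0=8, 8+4=12, 8+8=16
a = 12: 12+0=12, 12+4=16, 12+8=3
A + B = {1, 3, 5, 7, 8, 9, 11, 12, 15, 16}, so |A + B| = 10.
Verify: 10 ≥ 6? Yes ✓.

CD lower bound = 6, actual |A + B| = 10.


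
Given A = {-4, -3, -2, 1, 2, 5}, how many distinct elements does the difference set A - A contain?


A - A = {a - a' : a, a' ∈ A}; |A| = 6.
Bounds: 2|A|-1 ≤ |A - A| ≤ |A|² - |A| + 1, i.e. 11 ≤ |A - A| ≤ 31.
Note: 0 ∈ A - A always (from a - a). The set is symmetric: if d ∈ A - A then -d ∈ A - A.
Enumerate nonzero differences d = a - a' with a > a' (then include -d):
Positive differences: {1, 2, 3, 4, 5, 6, 7, 8, 9}
Full difference set: {0} ∪ (positive diffs) ∪ (negative diffs).
|A - A| = 1 + 2·9 = 19 (matches direct enumeration: 19).

|A - A| = 19


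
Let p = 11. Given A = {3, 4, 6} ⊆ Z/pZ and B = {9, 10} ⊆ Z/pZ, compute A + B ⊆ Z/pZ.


Work in Z/11Z: reduce every sum a + b modulo 11.
Enumerate all 6 pairs:
a = 3: 3+9=1, 3+10=2
a = 4: 4+9=2, 4+10=3
a = 6: 6+9=4, 6+10=5
Distinct residues collected: {1, 2, 3, 4, 5}
|A + B| = 5 (out of 11 total residues).

A + B = {1, 2, 3, 4, 5}


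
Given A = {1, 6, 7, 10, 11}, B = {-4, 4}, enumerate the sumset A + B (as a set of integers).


A + B = {a + b : a ∈ A, b ∈ B}.
Enumerate all |A|·|B| = 5·2 = 10 pairs (a, b) and collect distinct sums.
a = 1: 1+-4=-3, 1+4=5
a = 6: 6+-4=2, 6+4=10
a = 7: 7+-4=3, 7+4=11
a = 10: 10+-4=6, 10+4=14
a = 11: 11+-4=7, 11+4=15
Collecting distinct sums: A + B = {-3, 2, 3, 5, 6, 7, 10, 11, 14, 15}
|A + B| = 10

A + B = {-3, 2, 3, 5, 6, 7, 10, 11, 14, 15}


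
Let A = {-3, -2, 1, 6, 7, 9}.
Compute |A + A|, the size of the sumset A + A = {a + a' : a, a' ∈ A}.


A + A = {a + a' : a, a' ∈ A}; |A| = 6.
General bounds: 2|A| - 1 ≤ |A + A| ≤ |A|(|A|+1)/2, i.e. 11 ≤ |A + A| ≤ 21.
Lower bound 2|A|-1 is attained iff A is an arithmetic progression.
Enumerate sums a + a' for a ≤ a' (symmetric, so this suffices):
a = -3: -3+-3=-6, -3+-2=-5, -3+1=-2, -3+6=3, -3+7=4, -3+9=6
a = -2: -2+-2=-4, -2+1=-1, -2+6=4, -2+7=5, -2+9=7
a = 1: 1+1=2, 1+6=7, 1+7=8, 1+9=10
a = 6: 6+6=12, 6+7=13, 6+9=15
a = 7: 7+7=14, 7+9=16
a = 9: 9+9=18
Distinct sums: {-6, -5, -4, -2, -1, 2, 3, 4, 5, 6, 7, 8, 10, 12, 13, 14, 15, 16, 18}
|A + A| = 19

|A + A| = 19


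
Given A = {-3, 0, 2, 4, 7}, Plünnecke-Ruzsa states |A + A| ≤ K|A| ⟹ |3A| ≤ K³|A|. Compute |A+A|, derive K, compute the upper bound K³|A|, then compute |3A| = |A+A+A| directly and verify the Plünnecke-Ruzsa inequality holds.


|A| = 5.
Step 1: Compute A + A by enumerating all 25 pairs.
A + A = {-6, -3, -1, 0, 1, 2, 4, 6, 7, 8, 9, 11, 14}, so |A + A| = 13.
Step 2: Doubling constant K = |A + A|/|A| = 13/5 = 13/5 ≈ 2.6000.
Step 3: Plünnecke-Ruzsa gives |3A| ≤ K³·|A| = (2.6000)³ · 5 ≈ 87.8800.
Step 4: Compute 3A = A + A + A directly by enumerating all triples (a,b,c) ∈ A³; |3A| = 25.
Step 5: Check 25 ≤ 87.8800? Yes ✓.

K = 13/5, Plünnecke-Ruzsa bound K³|A| ≈ 87.8800, |3A| = 25, inequality holds.


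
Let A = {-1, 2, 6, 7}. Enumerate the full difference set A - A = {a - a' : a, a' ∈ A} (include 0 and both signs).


A - A = {a - a' : a, a' ∈ A}.
Compute a - a' for each ordered pair (a, a'):
a = -1: -1--1=0, -1-2=-3, -1-6=-7, -1-7=-8
a = 2: 2--1=3, 2-2=0, 2-6=-4, 2-7=-5
a = 6: 6--1=7, 6-2=4, 6-6=0, 6-7=-1
a = 7: 7--1=8, 7-2=5, 7-6=1, 7-7=0
Collecting distinct values (and noting 0 appears from a-a):
A - A = {-8, -7, -5, -4, -3, -1, 0, 1, 3, 4, 5, 7, 8}
|A - A| = 13

A - A = {-8, -7, -5, -4, -3, -1, 0, 1, 3, 4, 5, 7, 8}


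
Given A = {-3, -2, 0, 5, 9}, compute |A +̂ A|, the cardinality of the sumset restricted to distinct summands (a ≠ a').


Restricted sumset: A +̂ A = {a + a' : a ∈ A, a' ∈ A, a ≠ a'}.
Equivalently, take A + A and drop any sum 2a that is achievable ONLY as a + a for a ∈ A (i.e. sums representable only with equal summands).
Enumerate pairs (a, a') with a < a' (symmetric, so each unordered pair gives one sum; this covers all a ≠ a'):
  -3 + -2 = -5
  -3 + 0 = -3
  -3 + 5 = 2
  -3 + 9 = 6
  -2 + 0 = -2
  -2 + 5 = 3
  -2 + 9 = 7
  0 + 5 = 5
  0 + 9 = 9
  5 + 9 = 14
Collected distinct sums: {-5, -3, -2, 2, 3, 5, 6, 7, 9, 14}
|A +̂ A| = 10
(Reference bound: |A +̂ A| ≥ 2|A| - 3 for |A| ≥ 2, with |A| = 5 giving ≥ 7.)

|A +̂ A| = 10


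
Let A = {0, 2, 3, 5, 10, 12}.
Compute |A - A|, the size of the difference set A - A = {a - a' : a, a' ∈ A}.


A - A = {a - a' : a, a' ∈ A}; |A| = 6.
Bounds: 2|A|-1 ≤ |A - A| ≤ |A|² - |A| + 1, i.e. 11 ≤ |A - A| ≤ 31.
Note: 0 ∈ A - A always (from a - a). The set is symmetric: if d ∈ A - A then -d ∈ A - A.
Enumerate nonzero differences d = a - a' with a > a' (then include -d):
Positive differences: {1, 2, 3, 5, 7, 8, 9, 10, 12}
Full difference set: {0} ∪ (positive diffs) ∪ (negative diffs).
|A - A| = 1 + 2·9 = 19 (matches direct enumeration: 19).

|A - A| = 19


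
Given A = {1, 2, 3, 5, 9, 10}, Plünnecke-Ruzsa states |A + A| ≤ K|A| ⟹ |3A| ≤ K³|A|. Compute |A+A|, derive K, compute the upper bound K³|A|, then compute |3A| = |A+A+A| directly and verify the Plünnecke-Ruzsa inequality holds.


|A| = 6.
Step 1: Compute A + A by enumerating all 36 pairs.
A + A = {2, 3, 4, 5, 6, 7, 8, 10, 11, 12, 13, 14, 15, 18, 19, 20}, so |A + A| = 16.
Step 2: Doubling constant K = |A + A|/|A| = 16/6 = 16/6 ≈ 2.6667.
Step 3: Plünnecke-Ruzsa gives |3A| ≤ K³·|A| = (2.6667)³ · 6 ≈ 113.7778.
Step 4: Compute 3A = A + A + A directly by enumerating all triples (a,b,c) ∈ A³; |3A| = 27.
Step 5: Check 27 ≤ 113.7778? Yes ✓.

K = 16/6, Plünnecke-Ruzsa bound K³|A| ≈ 113.7778, |3A| = 27, inequality holds.


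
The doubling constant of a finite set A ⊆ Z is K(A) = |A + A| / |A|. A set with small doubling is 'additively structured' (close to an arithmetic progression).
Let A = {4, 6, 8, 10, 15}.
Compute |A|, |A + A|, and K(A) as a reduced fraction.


|A| = 5.
Compute A + A by enumerating all 25 pairs.
A + A = {8, 10, 12, 14, 16, 18, 19, 20, 21, 23, 25, 30}, so |A + A| = 12.
K = |A + A| / |A| = 12/5 (already in lowest terms) ≈ 2.4000.
Reference: AP of size 5 gives K = 9/5 ≈ 1.8000; a fully generic set of size 5 gives K ≈ 3.0000.

|A| = 5, |A + A| = 12, K = 12/5.


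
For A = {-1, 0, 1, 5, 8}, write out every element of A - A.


A - A = {a - a' : a, a' ∈ A}.
Compute a - a' for each ordered pair (a, a'):
a = -1: -1--1=0, -1-0=-1, -1-1=-2, -1-5=-6, -1-8=-9
a = 0: 0--1=1, 0-0=0, 0-1=-1, 0-5=-5, 0-8=-8
a = 1: 1--1=2, 1-0=1, 1-1=0, 1-5=-4, 1-8=-7
a = 5: 5--1=6, 5-0=5, 5-1=4, 5-5=0, 5-8=-3
a = 8: 8--1=9, 8-0=8, 8-1=7, 8-5=3, 8-8=0
Collecting distinct values (and noting 0 appears from a-a):
A - A = {-9, -8, -7, -6, -5, -4, -3, -2, -1, 0, 1, 2, 3, 4, 5, 6, 7, 8, 9}
|A - A| = 19

A - A = {-9, -8, -7, -6, -5, -4, -3, -2, -1, 0, 1, 2, 3, 4, 5, 6, 7, 8, 9}


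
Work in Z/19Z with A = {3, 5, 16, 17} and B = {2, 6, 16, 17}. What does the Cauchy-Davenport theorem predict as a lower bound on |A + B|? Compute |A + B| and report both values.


Cauchy-Davenport: |A + B| ≥ min(p, |A| + |B| - 1) for A, B nonempty in Z/pZ.
|A| = 4, |B| = 4, p = 19.
CD lower bound = min(19, 4 + 4 - 1) = min(19, 7) = 7.
Compute A + B mod 19 directly:
a = 3: 3+2=5, 3+6=9, 3+16=0, 3+17=1
a = 5: 5+2=7, 5+6=11, 5+16=2, 5+17=3
a = 16: 16+2=18, 16+6=3, 16+16=13, 16+17=14
a = 17: 17+2=0, 17+6=4, 17+16=14, 17+17=15
A + B = {0, 1, 2, 3, 4, 5, 7, 9, 11, 13, 14, 15, 18}, so |A + B| = 13.
Verify: 13 ≥ 7? Yes ✓.

CD lower bound = 7, actual |A + B| = 13.


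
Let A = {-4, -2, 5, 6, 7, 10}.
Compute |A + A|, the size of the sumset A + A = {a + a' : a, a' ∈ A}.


A + A = {a + a' : a, a' ∈ A}; |A| = 6.
General bounds: 2|A| - 1 ≤ |A + A| ≤ |A|(|A|+1)/2, i.e. 11 ≤ |A + A| ≤ 21.
Lower bound 2|A|-1 is attained iff A is an arithmetic progression.
Enumerate sums a + a' for a ≤ a' (symmetric, so this suffices):
a = -4: -4+-4=-8, -4+-2=-6, -4+5=1, -4+6=2, -4+7=3, -4+10=6
a = -2: -2+-2=-4, -2+5=3, -2+6=4, -2+7=5, -2+10=8
a = 5: 5+5=10, 5+6=11, 5+7=12, 5+10=15
a = 6: 6+6=12, 6+7=13, 6+10=16
a = 7: 7+7=14, 7+10=17
a = 10: 10+10=20
Distinct sums: {-8, -6, -4, 1, 2, 3, 4, 5, 6, 8, 10, 11, 12, 13, 14, 15, 16, 17, 20}
|A + A| = 19

|A + A| = 19


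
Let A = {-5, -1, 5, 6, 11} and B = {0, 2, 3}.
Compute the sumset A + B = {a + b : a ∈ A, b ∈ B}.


A + B = {a + b : a ∈ A, b ∈ B}.
Enumerate all |A|·|B| = 5·3 = 15 pairs (a, b) and collect distinct sums.
a = -5: -5+0=-5, -5+2=-3, -5+3=-2
a = -1: -1+0=-1, -1+2=1, -1+3=2
a = 5: 5+0=5, 5+2=7, 5+3=8
a = 6: 6+0=6, 6+2=8, 6+3=9
a = 11: 11+0=11, 11+2=13, 11+3=14
Collecting distinct sums: A + B = {-5, -3, -2, -1, 1, 2, 5, 6, 7, 8, 9, 11, 13, 14}
|A + B| = 14

A + B = {-5, -3, -2, -1, 1, 2, 5, 6, 7, 8, 9, 11, 13, 14}


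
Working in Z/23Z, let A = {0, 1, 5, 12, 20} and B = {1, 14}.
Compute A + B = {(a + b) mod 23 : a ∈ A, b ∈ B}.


Work in Z/23Z: reduce every sum a + b modulo 23.
Enumerate all 10 pairs:
a = 0: 0+1=1, 0+14=14
a = 1: 1+1=2, 1+14=15
a = 5: 5+1=6, 5+14=19
a = 12: 12+1=13, 12+14=3
a = 20: 20+1=21, 20+14=11
Distinct residues collected: {1, 2, 3, 6, 11, 13, 14, 15, 19, 21}
|A + B| = 10 (out of 23 total residues).

A + B = {1, 2, 3, 6, 11, 13, 14, 15, 19, 21}


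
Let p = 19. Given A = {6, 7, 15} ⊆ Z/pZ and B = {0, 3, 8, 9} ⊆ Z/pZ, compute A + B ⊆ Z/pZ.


Work in Z/19Z: reduce every sum a + b modulo 19.
Enumerate all 12 pairs:
a = 6: 6+0=6, 6+3=9, 6+8=14, 6+9=15
a = 7: 7+0=7, 7+3=10, 7+8=15, 7+9=16
a = 15: 15+0=15, 15+3=18, 15+8=4, 15+9=5
Distinct residues collected: {4, 5, 6, 7, 9, 10, 14, 15, 16, 18}
|A + B| = 10 (out of 19 total residues).

A + B = {4, 5, 6, 7, 9, 10, 14, 15, 16, 18}


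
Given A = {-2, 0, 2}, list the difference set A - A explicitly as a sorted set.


A - A = {a - a' : a, a' ∈ A}.
Compute a - a' for each ordered pair (a, a'):
a = -2: -2--2=0, -2-0=-2, -2-2=-4
a = 0: 0--2=2, 0-0=0, 0-2=-2
a = 2: 2--2=4, 2-0=2, 2-2=0
Collecting distinct values (and noting 0 appears from a-a):
A - A = {-4, -2, 0, 2, 4}
|A - A| = 5

A - A = {-4, -2, 0, 2, 4}


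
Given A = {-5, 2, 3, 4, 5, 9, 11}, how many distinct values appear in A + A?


A + A = {a + a' : a, a' ∈ A}; |A| = 7.
General bounds: 2|A| - 1 ≤ |A + A| ≤ |A|(|A|+1)/2, i.e. 13 ≤ |A + A| ≤ 28.
Lower bound 2|A|-1 is attained iff A is an arithmetic progression.
Enumerate sums a + a' for a ≤ a' (symmetric, so this suffices):
a = -5: -5+-5=-10, -5+2=-3, -5+3=-2, -5+4=-1, -5+5=0, -5+9=4, -5+11=6
a = 2: 2+2=4, 2+3=5, 2+4=6, 2+5=7, 2+9=11, 2+11=13
a = 3: 3+3=6, 3+4=7, 3+5=8, 3+9=12, 3+11=14
a = 4: 4+4=8, 4+5=9, 4+9=13, 4+11=15
a = 5: 5+5=10, 5+9=14, 5+11=16
a = 9: 9+9=18, 9+11=20
a = 11: 11+11=22
Distinct sums: {-10, -3, -2, -1, 0, 4, 5, 6, 7, 8, 9, 10, 11, 12, 13, 14, 15, 16, 18, 20, 22}
|A + A| = 21

|A + A| = 21


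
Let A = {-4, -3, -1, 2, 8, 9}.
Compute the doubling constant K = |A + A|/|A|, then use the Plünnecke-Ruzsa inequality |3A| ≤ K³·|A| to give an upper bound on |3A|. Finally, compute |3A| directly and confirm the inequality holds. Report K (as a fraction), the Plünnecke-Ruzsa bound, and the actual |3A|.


|A| = 6.
Step 1: Compute A + A by enumerating all 36 pairs.
A + A = {-8, -7, -6, -5, -4, -2, -1, 1, 4, 5, 6, 7, 8, 10, 11, 16, 17, 18}, so |A + A| = 18.
Step 2: Doubling constant K = |A + A|/|A| = 18/6 = 18/6 ≈ 3.0000.
Step 3: Plünnecke-Ruzsa gives |3A| ≤ K³·|A| = (3.0000)³ · 6 ≈ 162.0000.
Step 4: Compute 3A = A + A + A directly by enumerating all triples (a,b,c) ∈ A³; |3A| = 35.
Step 5: Check 35 ≤ 162.0000? Yes ✓.

K = 18/6, Plünnecke-Ruzsa bound K³|A| ≈ 162.0000, |3A| = 35, inequality holds.


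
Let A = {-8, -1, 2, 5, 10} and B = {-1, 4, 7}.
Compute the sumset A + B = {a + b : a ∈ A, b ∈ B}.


A + B = {a + b : a ∈ A, b ∈ B}.
Enumerate all |A|·|B| = 5·3 = 15 pairs (a, b) and collect distinct sums.
a = -8: -8+-1=-9, -8+4=-4, -8+7=-1
a = -1: -1+-1=-2, -1+4=3, -1+7=6
a = 2: 2+-1=1, 2+4=6, 2+7=9
a = 5: 5+-1=4, 5+4=9, 5+7=12
a = 10: 10+-1=9, 10+4=14, 10+7=17
Collecting distinct sums: A + B = {-9, -4, -2, -1, 1, 3, 4, 6, 9, 12, 14, 17}
|A + B| = 12

A + B = {-9, -4, -2, -1, 1, 3, 4, 6, 9, 12, 14, 17}


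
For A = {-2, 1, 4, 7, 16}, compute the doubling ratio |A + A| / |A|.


|A| = 5.
Compute A + A by enumerating all 25 pairs.
A + A = {-4, -1, 2, 5, 8, 11, 14, 17, 20, 23, 32}, so |A + A| = 11.
K = |A + A| / |A| = 11/5 (already in lowest terms) ≈ 2.2000.
Reference: AP of size 5 gives K = 9/5 ≈ 1.8000; a fully generic set of size 5 gives K ≈ 3.0000.

|A| = 5, |A + A| = 11, K = 11/5.


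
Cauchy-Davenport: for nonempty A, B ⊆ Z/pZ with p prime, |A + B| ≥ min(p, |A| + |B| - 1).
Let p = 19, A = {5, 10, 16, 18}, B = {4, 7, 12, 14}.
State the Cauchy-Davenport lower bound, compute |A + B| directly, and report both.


Cauchy-Davenport: |A + B| ≥ min(p, |A| + |B| - 1) for A, B nonempty in Z/pZ.
|A| = 4, |B| = 4, p = 19.
CD lower bound = min(19, 4 + 4 - 1) = min(19, 7) = 7.
Compute A + B mod 19 directly:
a = 5: 5+4=9, 5+7=12, 5+12=17, 5+14=0
a = 10: 10+4=14, 10+7=17, 10+12=3, 10+14=5
a = 16: 16+4=1, 16+7=4, 16+12=9, 16+14=11
a = 18: 18+4=3, 18+7=6, 18+12=11, 18+14=13
A + B = {0, 1, 3, 4, 5, 6, 9, 11, 12, 13, 14, 17}, so |A + B| = 12.
Verify: 12 ≥ 7? Yes ✓.

CD lower bound = 7, actual |A + B| = 12.


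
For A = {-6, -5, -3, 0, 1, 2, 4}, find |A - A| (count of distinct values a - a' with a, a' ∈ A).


A - A = {a - a' : a, a' ∈ A}; |A| = 7.
Bounds: 2|A|-1 ≤ |A - A| ≤ |A|² - |A| + 1, i.e. 13 ≤ |A - A| ≤ 43.
Note: 0 ∈ A - A always (from a - a). The set is symmetric: if d ∈ A - A then -d ∈ A - A.
Enumerate nonzero differences d = a - a' with a > a' (then include -d):
Positive differences: {1, 2, 3, 4, 5, 6, 7, 8, 9, 10}
Full difference set: {0} ∪ (positive diffs) ∪ (negative diffs).
|A - A| = 1 + 2·10 = 21 (matches direct enumeration: 21).

|A - A| = 21


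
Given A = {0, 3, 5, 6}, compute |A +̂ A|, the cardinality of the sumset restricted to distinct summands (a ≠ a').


Restricted sumset: A +̂ A = {a + a' : a ∈ A, a' ∈ A, a ≠ a'}.
Equivalently, take A + A and drop any sum 2a that is achievable ONLY as a + a for a ∈ A (i.e. sums representable only with equal summands).
Enumerate pairs (a, a') with a < a' (symmetric, so each unordered pair gives one sum; this covers all a ≠ a'):
  0 + 3 = 3
  0 + 5 = 5
  0 + 6 = 6
  3 + 5 = 8
  3 + 6 = 9
  5 + 6 = 11
Collected distinct sums: {3, 5, 6, 8, 9, 11}
|A +̂ A| = 6
(Reference bound: |A +̂ A| ≥ 2|A| - 3 for |A| ≥ 2, with |A| = 4 giving ≥ 5.)

|A +̂ A| = 6


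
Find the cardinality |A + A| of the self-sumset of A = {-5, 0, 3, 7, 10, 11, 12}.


A + A = {a + a' : a, a' ∈ A}; |A| = 7.
General bounds: 2|A| - 1 ≤ |A + A| ≤ |A|(|A|+1)/2, i.e. 13 ≤ |A + A| ≤ 28.
Lower bound 2|A|-1 is attained iff A is an arithmetic progression.
Enumerate sums a + a' for a ≤ a' (symmetric, so this suffices):
a = -5: -5+-5=-10, -5+0=-5, -5+3=-2, -5+7=2, -5+10=5, -5+11=6, -5+12=7
a = 0: 0+0=0, 0+3=3, 0+7=7, 0+10=10, 0+11=11, 0+12=12
a = 3: 3+3=6, 3+7=10, 3+10=13, 3+11=14, 3+12=15
a = 7: 7+7=14, 7+10=17, 7+11=18, 7+12=19
a = 10: 10+10=20, 10+11=21, 10+12=22
a = 11: 11+11=22, 11+12=23
a = 12: 12+12=24
Distinct sums: {-10, -5, -2, 0, 2, 3, 5, 6, 7, 10, 11, 12, 13, 14, 15, 17, 18, 19, 20, 21, 22, 23, 24}
|A + A| = 23

|A + A| = 23


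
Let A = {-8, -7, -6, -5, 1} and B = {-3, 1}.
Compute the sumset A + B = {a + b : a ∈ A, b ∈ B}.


A + B = {a + b : a ∈ A, b ∈ B}.
Enumerate all |A|·|B| = 5·2 = 10 pairs (a, b) and collect distinct sums.
a = -8: -8+-3=-11, -8+1=-7
a = -7: -7+-3=-10, -7+1=-6
a = -6: -6+-3=-9, -6+1=-5
a = -5: -5+-3=-8, -5+1=-4
a = 1: 1+-3=-2, 1+1=2
Collecting distinct sums: A + B = {-11, -10, -9, -8, -7, -6, -5, -4, -2, 2}
|A + B| = 10

A + B = {-11, -10, -9, -8, -7, -6, -5, -4, -2, 2}


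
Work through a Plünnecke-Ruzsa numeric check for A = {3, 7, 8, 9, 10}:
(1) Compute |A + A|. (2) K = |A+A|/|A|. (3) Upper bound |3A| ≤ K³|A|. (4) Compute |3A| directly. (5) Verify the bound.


|A| = 5.
Step 1: Compute A + A by enumerating all 25 pairs.
A + A = {6, 10, 11, 12, 13, 14, 15, 16, 17, 18, 19, 20}, so |A + A| = 12.
Step 2: Doubling constant K = |A + A|/|A| = 12/5 = 12/5 ≈ 2.4000.
Step 3: Plünnecke-Ruzsa gives |3A| ≤ K³·|A| = (2.4000)³ · 5 ≈ 69.1200.
Step 4: Compute 3A = A + A + A directly by enumerating all triples (a,b,c) ∈ A³; |3A| = 19.
Step 5: Check 19 ≤ 69.1200? Yes ✓.

K = 12/5, Plünnecke-Ruzsa bound K³|A| ≈ 69.1200, |3A| = 19, inequality holds.


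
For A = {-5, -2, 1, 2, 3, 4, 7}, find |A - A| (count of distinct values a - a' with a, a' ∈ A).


A - A = {a - a' : a, a' ∈ A}; |A| = 7.
Bounds: 2|A|-1 ≤ |A - A| ≤ |A|² - |A| + 1, i.e. 13 ≤ |A - A| ≤ 43.
Note: 0 ∈ A - A always (from a - a). The set is symmetric: if d ∈ A - A then -d ∈ A - A.
Enumerate nonzero differences d = a - a' with a > a' (then include -d):
Positive differences: {1, 2, 3, 4, 5, 6, 7, 8, 9, 12}
Full difference set: {0} ∪ (positive diffs) ∪ (negative diffs).
|A - A| = 1 + 2·10 = 21 (matches direct enumeration: 21).

|A - A| = 21


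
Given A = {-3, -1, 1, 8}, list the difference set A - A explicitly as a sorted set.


A - A = {a - a' : a, a' ∈ A}.
Compute a - a' for each ordered pair (a, a'):
a = -3: -3--3=0, -3--1=-2, -3-1=-4, -3-8=-11
a = -1: -1--3=2, -1--1=0, -1-1=-2, -1-8=-9
a = 1: 1--3=4, 1--1=2, 1-1=0, 1-8=-7
a = 8: 8--3=11, 8--1=9, 8-1=7, 8-8=0
Collecting distinct values (and noting 0 appears from a-a):
A - A = {-11, -9, -7, -4, -2, 0, 2, 4, 7, 9, 11}
|A - A| = 11

A - A = {-11, -9, -7, -4, -2, 0, 2, 4, 7, 9, 11}


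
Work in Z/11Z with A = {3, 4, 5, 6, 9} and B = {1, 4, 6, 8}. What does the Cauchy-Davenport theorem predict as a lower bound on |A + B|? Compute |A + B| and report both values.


Cauchy-Davenport: |A + B| ≥ min(p, |A| + |B| - 1) for A, B nonempty in Z/pZ.
|A| = 5, |B| = 4, p = 11.
CD lower bound = min(11, 5 + 4 - 1) = min(11, 8) = 8.
Compute A + B mod 11 directly:
a = 3: 3+1=4, 3+4=7, 3+6=9, 3+8=0
a = 4: 4+1=5, 4+4=8, 4+6=10, 4+8=1
a = 5: 5+1=6, 5+4=9, 5+6=0, 5+8=2
a = 6: 6+1=7, 6+4=10, 6+6=1, 6+8=3
a = 9: 9+1=10, 9+4=2, 9+6=4, 9+8=6
A + B = {0, 1, 2, 3, 4, 5, 6, 7, 8, 9, 10}, so |A + B| = 11.
Verify: 11 ≥ 8? Yes ✓.

CD lower bound = 8, actual |A + B| = 11.


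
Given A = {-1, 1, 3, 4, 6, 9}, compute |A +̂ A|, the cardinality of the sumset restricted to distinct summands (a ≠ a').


Restricted sumset: A +̂ A = {a + a' : a ∈ A, a' ∈ A, a ≠ a'}.
Equivalently, take A + A and drop any sum 2a that is achievable ONLY as a + a for a ∈ A (i.e. sums representable only with equal summands).
Enumerate pairs (a, a') with a < a' (symmetric, so each unordered pair gives one sum; this covers all a ≠ a'):
  -1 + 1 = 0
  -1 + 3 = 2
  -1 + 4 = 3
  -1 + 6 = 5
  -1 + 9 = 8
  1 + 3 = 4
  1 + 4 = 5
  1 + 6 = 7
  1 + 9 = 10
  3 + 4 = 7
  3 + 6 = 9
  3 + 9 = 12
  4 + 6 = 10
  4 + 9 = 13
  6 + 9 = 15
Collected distinct sums: {0, 2, 3, 4, 5, 7, 8, 9, 10, 12, 13, 15}
|A +̂ A| = 12
(Reference bound: |A +̂ A| ≥ 2|A| - 3 for |A| ≥ 2, with |A| = 6 giving ≥ 9.)

|A +̂ A| = 12


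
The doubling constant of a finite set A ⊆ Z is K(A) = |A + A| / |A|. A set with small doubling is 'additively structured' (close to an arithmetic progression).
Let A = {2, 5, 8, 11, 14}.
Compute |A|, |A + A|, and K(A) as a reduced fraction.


|A| = 5.
Compute A + A by enumerating all 25 pairs.
A + A = {4, 7, 10, 13, 16, 19, 22, 25, 28}, so |A + A| = 9.
K = |A + A| / |A| = 9/5 (already in lowest terms) ≈ 1.8000.
Reference: AP of size 5 gives K = 9/5 ≈ 1.8000; a fully generic set of size 5 gives K ≈ 3.0000.

|A| = 5, |A + A| = 9, K = 9/5.


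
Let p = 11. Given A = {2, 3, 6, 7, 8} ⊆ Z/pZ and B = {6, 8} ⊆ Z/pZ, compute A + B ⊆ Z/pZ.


Work in Z/11Z: reduce every sum a + b modulo 11.
Enumerate all 10 pairs:
a = 2: 2+6=8, 2+8=10
a = 3: 3+6=9, 3+8=0
a = 6: 6+6=1, 6+8=3
a = 7: 7+6=2, 7+8=4
a = 8: 8+6=3, 8+8=5
Distinct residues collected: {0, 1, 2, 3, 4, 5, 8, 9, 10}
|A + B| = 9 (out of 11 total residues).

A + B = {0, 1, 2, 3, 4, 5, 8, 9, 10}


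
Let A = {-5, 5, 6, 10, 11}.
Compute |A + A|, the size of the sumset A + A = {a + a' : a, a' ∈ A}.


A + A = {a + a' : a, a' ∈ A}; |A| = 5.
General bounds: 2|A| - 1 ≤ |A + A| ≤ |A|(|A|+1)/2, i.e. 9 ≤ |A + A| ≤ 15.
Lower bound 2|A|-1 is attained iff A is an arithmetic progression.
Enumerate sums a + a' for a ≤ a' (symmetric, so this suffices):
a = -5: -5+-5=-10, -5+5=0, -5+6=1, -5+10=5, -5+11=6
a = 5: 5+5=10, 5+6=11, 5+10=15, 5+11=16
a = 6: 6+6=12, 6+10=16, 6+11=17
a = 10: 10+10=20, 10+11=21
a = 11: 11+11=22
Distinct sums: {-10, 0, 1, 5, 6, 10, 11, 12, 15, 16, 17, 20, 21, 22}
|A + A| = 14

|A + A| = 14


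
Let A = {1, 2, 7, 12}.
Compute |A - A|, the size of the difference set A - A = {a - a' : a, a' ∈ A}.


A - A = {a - a' : a, a' ∈ A}; |A| = 4.
Bounds: 2|A|-1 ≤ |A - A| ≤ |A|² - |A| + 1, i.e. 7 ≤ |A - A| ≤ 13.
Note: 0 ∈ A - A always (from a - a). The set is symmetric: if d ∈ A - A then -d ∈ A - A.
Enumerate nonzero differences d = a - a' with a > a' (then include -d):
Positive differences: {1, 5, 6, 10, 11}
Full difference set: {0} ∪ (positive diffs) ∪ (negative diffs).
|A - A| = 1 + 2·5 = 11 (matches direct enumeration: 11).

|A - A| = 11


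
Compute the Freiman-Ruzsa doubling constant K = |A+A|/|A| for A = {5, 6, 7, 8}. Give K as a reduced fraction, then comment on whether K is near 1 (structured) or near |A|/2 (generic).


|A| = 4.
Compute A + A by enumerating all 16 pairs.
A + A = {10, 11, 12, 13, 14, 15, 16}, so |A + A| = 7.
K = |A + A| / |A| = 7/4 (already in lowest terms) ≈ 1.7500.
Reference: AP of size 4 gives K = 7/4 ≈ 1.7500; a fully generic set of size 4 gives K ≈ 2.5000.

|A| = 4, |A + A| = 7, K = 7/4.


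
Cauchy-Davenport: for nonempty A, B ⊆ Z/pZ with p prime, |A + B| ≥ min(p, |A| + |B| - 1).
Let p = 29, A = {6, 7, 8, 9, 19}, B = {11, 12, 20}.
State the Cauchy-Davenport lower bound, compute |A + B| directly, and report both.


Cauchy-Davenport: |A + B| ≥ min(p, |A| + |B| - 1) for A, B nonempty in Z/pZ.
|A| = 5, |B| = 3, p = 29.
CD lower bound = min(29, 5 + 3 - 1) = min(29, 7) = 7.
Compute A + B mod 29 directly:
a = 6: 6+11=17, 6+12=18, 6+20=26
a = 7: 7+11=18, 7+12=19, 7+20=27
a = 8: 8+11=19, 8+12=20, 8+20=28
a = 9: 9+11=20, 9+12=21, 9+20=0
a = 19: 19+11=1, 19+12=2, 19+20=10
A + B = {0, 1, 2, 10, 17, 18, 19, 20, 21, 26, 27, 28}, so |A + B| = 12.
Verify: 12 ≥ 7? Yes ✓.

CD lower bound = 7, actual |A + B| = 12.


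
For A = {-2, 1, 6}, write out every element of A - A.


A - A = {a - a' : a, a' ∈ A}.
Compute a - a' for each ordered pair (a, a'):
a = -2: -2--2=0, -2-1=-3, -2-6=-8
a = 1: 1--2=3, 1-1=0, 1-6=-5
a = 6: 6--2=8, 6-1=5, 6-6=0
Collecting distinct values (and noting 0 appears from a-a):
A - A = {-8, -5, -3, 0, 3, 5, 8}
|A - A| = 7

A - A = {-8, -5, -3, 0, 3, 5, 8}


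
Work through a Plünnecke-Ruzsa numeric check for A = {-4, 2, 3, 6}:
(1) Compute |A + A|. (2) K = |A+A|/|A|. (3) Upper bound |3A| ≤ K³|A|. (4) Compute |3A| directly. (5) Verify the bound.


|A| = 4.
Step 1: Compute A + A by enumerating all 16 pairs.
A + A = {-8, -2, -1, 2, 4, 5, 6, 8, 9, 12}, so |A + A| = 10.
Step 2: Doubling constant K = |A + A|/|A| = 10/4 = 10/4 ≈ 2.5000.
Step 3: Plünnecke-Ruzsa gives |3A| ≤ K³·|A| = (2.5000)³ · 4 ≈ 62.5000.
Step 4: Compute 3A = A + A + A directly by enumerating all triples (a,b,c) ∈ A³; |3A| = 19.
Step 5: Check 19 ≤ 62.5000? Yes ✓.

K = 10/4, Plünnecke-Ruzsa bound K³|A| ≈ 62.5000, |3A| = 19, inequality holds.


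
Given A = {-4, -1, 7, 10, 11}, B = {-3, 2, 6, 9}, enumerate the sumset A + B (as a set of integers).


A + B = {a + b : a ∈ A, b ∈ B}.
Enumerate all |A|·|B| = 5·4 = 20 pairs (a, b) and collect distinct sums.
a = -4: -4+-3=-7, -4+2=-2, -4+6=2, -4+9=5
a = -1: -1+-3=-4, -1+2=1, -1+6=5, -1+9=8
a = 7: 7+-3=4, 7+2=9, 7+6=13, 7+9=16
a = 10: 10+-3=7, 10+2=12, 10+6=16, 10+9=19
a = 11: 11+-3=8, 11+2=13, 11+6=17, 11+9=20
Collecting distinct sums: A + B = {-7, -4, -2, 1, 2, 4, 5, 7, 8, 9, 12, 13, 16, 17, 19, 20}
|A + B| = 16

A + B = {-7, -4, -2, 1, 2, 4, 5, 7, 8, 9, 12, 13, 16, 17, 19, 20}


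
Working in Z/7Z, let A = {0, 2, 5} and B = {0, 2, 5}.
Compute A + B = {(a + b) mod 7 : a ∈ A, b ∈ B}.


Work in Z/7Z: reduce every sum a + b modulo 7.
Enumerate all 9 pairs:
a = 0: 0+0=0, 0+2=2, 0+5=5
a = 2: 2+0=2, 2+2=4, 2+5=0
a = 5: 5+0=5, 5+2=0, 5+5=3
Distinct residues collected: {0, 2, 3, 4, 5}
|A + B| = 5 (out of 7 total residues).

A + B = {0, 2, 3, 4, 5}


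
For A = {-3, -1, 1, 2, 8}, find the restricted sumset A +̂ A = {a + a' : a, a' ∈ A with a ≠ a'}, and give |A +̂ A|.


Restricted sumset: A +̂ A = {a + a' : a ∈ A, a' ∈ A, a ≠ a'}.
Equivalently, take A + A and drop any sum 2a that is achievable ONLY as a + a for a ∈ A (i.e. sums representable only with equal summands).
Enumerate pairs (a, a') with a < a' (symmetric, so each unordered pair gives one sum; this covers all a ≠ a'):
  -3 + -1 = -4
  -3 + 1 = -2
  -3 + 2 = -1
  -3 + 8 = 5
  -1 + 1 = 0
  -1 + 2 = 1
  -1 + 8 = 7
  1 + 2 = 3
  1 + 8 = 9
  2 + 8 = 10
Collected distinct sums: {-4, -2, -1, 0, 1, 3, 5, 7, 9, 10}
|A +̂ A| = 10
(Reference bound: |A +̂ A| ≥ 2|A| - 3 for |A| ≥ 2, with |A| = 5 giving ≥ 7.)

|A +̂ A| = 10


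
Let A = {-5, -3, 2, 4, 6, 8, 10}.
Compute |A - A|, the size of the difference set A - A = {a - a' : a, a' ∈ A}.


A - A = {a - a' : a, a' ∈ A}; |A| = 7.
Bounds: 2|A|-1 ≤ |A - A| ≤ |A|² - |A| + 1, i.e. 13 ≤ |A - A| ≤ 43.
Note: 0 ∈ A - A always (from a - a). The set is symmetric: if d ∈ A - A then -d ∈ A - A.
Enumerate nonzero differences d = a - a' with a > a' (then include -d):
Positive differences: {2, 4, 5, 6, 7, 8, 9, 11, 13, 15}
Full difference set: {0} ∪ (positive diffs) ∪ (negative diffs).
|A - A| = 1 + 2·10 = 21 (matches direct enumeration: 21).

|A - A| = 21


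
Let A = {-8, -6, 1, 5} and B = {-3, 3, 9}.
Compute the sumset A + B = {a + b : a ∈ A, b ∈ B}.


A + B = {a + b : a ∈ A, b ∈ B}.
Enumerate all |A|·|B| = 4·3 = 12 pairs (a, b) and collect distinct sums.
a = -8: -8+-3=-11, -8+3=-5, -8+9=1
a = -6: -6+-3=-9, -6+3=-3, -6+9=3
a = 1: 1+-3=-2, 1+3=4, 1+9=10
a = 5: 5+-3=2, 5+3=8, 5+9=14
Collecting distinct sums: A + B = {-11, -9, -5, -3, -2, 1, 2, 3, 4, 8, 10, 14}
|A + B| = 12

A + B = {-11, -9, -5, -3, -2, 1, 2, 3, 4, 8, 10, 14}


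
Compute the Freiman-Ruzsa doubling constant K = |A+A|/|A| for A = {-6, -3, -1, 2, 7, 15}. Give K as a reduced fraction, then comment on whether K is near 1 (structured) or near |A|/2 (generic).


|A| = 6.
Compute A + A by enumerating all 36 pairs.
A + A = {-12, -9, -7, -6, -4, -2, -1, 1, 4, 6, 9, 12, 14, 17, 22, 30}, so |A + A| = 16.
K = |A + A| / |A| = 16/6 = 8/3 ≈ 2.6667.
Reference: AP of size 6 gives K = 11/6 ≈ 1.8333; a fully generic set of size 6 gives K ≈ 3.5000.

|A| = 6, |A + A| = 16, K = 16/6 = 8/3.


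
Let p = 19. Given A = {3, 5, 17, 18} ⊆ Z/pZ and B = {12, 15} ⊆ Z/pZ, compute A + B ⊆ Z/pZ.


Work in Z/19Z: reduce every sum a + b modulo 19.
Enumerate all 8 pairs:
a = 3: 3+12=15, 3+15=18
a = 5: 5+12=17, 5+15=1
a = 17: 17+12=10, 17+15=13
a = 18: 18+12=11, 18+15=14
Distinct residues collected: {1, 10, 11, 13, 14, 15, 17, 18}
|A + B| = 8 (out of 19 total residues).

A + B = {1, 10, 11, 13, 14, 15, 17, 18}


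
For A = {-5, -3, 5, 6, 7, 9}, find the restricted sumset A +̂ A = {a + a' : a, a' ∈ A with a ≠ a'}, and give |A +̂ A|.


Restricted sumset: A +̂ A = {a + a' : a ∈ A, a' ∈ A, a ≠ a'}.
Equivalently, take A + A and drop any sum 2a that is achievable ONLY as a + a for a ∈ A (i.e. sums representable only with equal summands).
Enumerate pairs (a, a') with a < a' (symmetric, so each unordered pair gives one sum; this covers all a ≠ a'):
  -5 + -3 = -8
  -5 + 5 = 0
  -5 + 6 = 1
  -5 + 7 = 2
  -5 + 9 = 4
  -3 + 5 = 2
  -3 + 6 = 3
  -3 + 7 = 4
  -3 + 9 = 6
  5 + 6 = 11
  5 + 7 = 12
  5 + 9 = 14
  6 + 7 = 13
  6 + 9 = 15
  7 + 9 = 16
Collected distinct sums: {-8, 0, 1, 2, 3, 4, 6, 11, 12, 13, 14, 15, 16}
|A +̂ A| = 13
(Reference bound: |A +̂ A| ≥ 2|A| - 3 for |A| ≥ 2, with |A| = 6 giving ≥ 9.)

|A +̂ A| = 13


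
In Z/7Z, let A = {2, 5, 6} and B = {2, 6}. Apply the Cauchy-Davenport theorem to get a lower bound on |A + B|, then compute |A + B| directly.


Cauchy-Davenport: |A + B| ≥ min(p, |A| + |B| - 1) for A, B nonempty in Z/pZ.
|A| = 3, |B| = 2, p = 7.
CD lower bound = min(7, 3 + 2 - 1) = min(7, 4) = 4.
Compute A + B mod 7 directly:
a = 2: 2+2=4, 2+6=1
a = 5: 5+2=0, 5+6=4
a = 6: 6+2=1, 6+6=5
A + B = {0, 1, 4, 5}, so |A + B| = 4.
Verify: 4 ≥ 4? Yes ✓.

CD lower bound = 4, actual |A + B| = 4.


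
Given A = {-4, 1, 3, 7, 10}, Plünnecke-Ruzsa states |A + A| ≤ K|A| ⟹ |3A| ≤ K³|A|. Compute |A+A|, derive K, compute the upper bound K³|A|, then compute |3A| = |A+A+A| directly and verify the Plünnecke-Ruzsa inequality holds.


|A| = 5.
Step 1: Compute A + A by enumerating all 25 pairs.
A + A = {-8, -3, -1, 2, 3, 4, 6, 8, 10, 11, 13, 14, 17, 20}, so |A + A| = 14.
Step 2: Doubling constant K = |A + A|/|A| = 14/5 = 14/5 ≈ 2.8000.
Step 3: Plünnecke-Ruzsa gives |3A| ≤ K³·|A| = (2.8000)³ · 5 ≈ 109.7600.
Step 4: Compute 3A = A + A + A directly by enumerating all triples (a,b,c) ∈ A³; |3A| = 28.
Step 5: Check 28 ≤ 109.7600? Yes ✓.

K = 14/5, Plünnecke-Ruzsa bound K³|A| ≈ 109.7600, |3A| = 28, inequality holds.


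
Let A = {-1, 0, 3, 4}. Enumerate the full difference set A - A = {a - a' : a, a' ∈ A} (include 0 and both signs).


A - A = {a - a' : a, a' ∈ A}.
Compute a - a' for each ordered pair (a, a'):
a = -1: -1--1=0, -1-0=-1, -1-3=-4, -1-4=-5
a = 0: 0--1=1, 0-0=0, 0-3=-3, 0-4=-4
a = 3: 3--1=4, 3-0=3, 3-3=0, 3-4=-1
a = 4: 4--1=5, 4-0=4, 4-3=1, 4-4=0
Collecting distinct values (and noting 0 appears from a-a):
A - A = {-5, -4, -3, -1, 0, 1, 3, 4, 5}
|A - A| = 9

A - A = {-5, -4, -3, -1, 0, 1, 3, 4, 5}


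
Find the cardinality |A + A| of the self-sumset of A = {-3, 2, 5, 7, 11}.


A + A = {a + a' : a, a' ∈ A}; |A| = 5.
General bounds: 2|A| - 1 ≤ |A + A| ≤ |A|(|A|+1)/2, i.e. 9 ≤ |A + A| ≤ 15.
Lower bound 2|A|-1 is attained iff A is an arithmetic progression.
Enumerate sums a + a' for a ≤ a' (symmetric, so this suffices):
a = -3: -3+-3=-6, -3+2=-1, -3+5=2, -3+7=4, -3+11=8
a = 2: 2+2=4, 2+5=7, 2+7=9, 2+11=13
a = 5: 5+5=10, 5+7=12, 5+11=16
a = 7: 7+7=14, 7+11=18
a = 11: 11+11=22
Distinct sums: {-6, -1, 2, 4, 7, 8, 9, 10, 12, 13, 14, 16, 18, 22}
|A + A| = 14

|A + A| = 14


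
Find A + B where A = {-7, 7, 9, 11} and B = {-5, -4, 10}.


A + B = {a + b : a ∈ A, b ∈ B}.
Enumerate all |A|·|B| = 4·3 = 12 pairs (a, b) and collect distinct sums.
a = -7: -7+-5=-12, -7+-4=-11, -7+10=3
a = 7: 7+-5=2, 7+-4=3, 7+10=17
a = 9: 9+-5=4, 9+-4=5, 9+10=19
a = 11: 11+-5=6, 11+-4=7, 11+10=21
Collecting distinct sums: A + B = {-12, -11, 2, 3, 4, 5, 6, 7, 17, 19, 21}
|A + B| = 11

A + B = {-12, -11, 2, 3, 4, 5, 6, 7, 17, 19, 21}


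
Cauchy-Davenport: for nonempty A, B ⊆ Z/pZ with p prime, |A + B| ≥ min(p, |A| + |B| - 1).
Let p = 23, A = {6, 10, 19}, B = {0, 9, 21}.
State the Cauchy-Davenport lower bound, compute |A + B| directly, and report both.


Cauchy-Davenport: |A + B| ≥ min(p, |A| + |B| - 1) for A, B nonempty in Z/pZ.
|A| = 3, |B| = 3, p = 23.
CD lower bound = min(23, 3 + 3 - 1) = min(23, 5) = 5.
Compute A + B mod 23 directly:
a = 6: 6+0=6, 6+9=15, 6+21=4
a = 10: 10+0=10, 10+9=19, 10+21=8
a = 19: 19+0=19, 19+9=5, 19+21=17
A + B = {4, 5, 6, 8, 10, 15, 17, 19}, so |A + B| = 8.
Verify: 8 ≥ 5? Yes ✓.

CD lower bound = 5, actual |A + B| = 8.


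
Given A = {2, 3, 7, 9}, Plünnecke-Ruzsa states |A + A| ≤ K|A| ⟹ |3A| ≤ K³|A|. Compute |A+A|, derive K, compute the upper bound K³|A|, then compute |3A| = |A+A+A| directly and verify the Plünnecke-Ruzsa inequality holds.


|A| = 4.
Step 1: Compute A + A by enumerating all 16 pairs.
A + A = {4, 5, 6, 9, 10, 11, 12, 14, 16, 18}, so |A + A| = 10.
Step 2: Doubling constant K = |A + A|/|A| = 10/4 = 10/4 ≈ 2.5000.
Step 3: Plünnecke-Ruzsa gives |3A| ≤ K³·|A| = (2.5000)³ · 4 ≈ 62.5000.
Step 4: Compute 3A = A + A + A directly by enumerating all triples (a,b,c) ∈ A³; |3A| = 18.
Step 5: Check 18 ≤ 62.5000? Yes ✓.

K = 10/4, Plünnecke-Ruzsa bound K³|A| ≈ 62.5000, |3A| = 18, inequality holds.
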